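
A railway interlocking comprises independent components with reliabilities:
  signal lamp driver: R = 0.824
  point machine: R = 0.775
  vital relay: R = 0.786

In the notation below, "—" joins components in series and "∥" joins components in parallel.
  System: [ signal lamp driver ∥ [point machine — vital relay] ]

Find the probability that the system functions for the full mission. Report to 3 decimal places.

Series (point machine and vital relay): 0.77500 × 0.78600 = 0.60915
Parallel (signal lamp driver and [0.60915]): 1 − (1 − 0.82400)(1 − 0.60915) = 0.931

0.931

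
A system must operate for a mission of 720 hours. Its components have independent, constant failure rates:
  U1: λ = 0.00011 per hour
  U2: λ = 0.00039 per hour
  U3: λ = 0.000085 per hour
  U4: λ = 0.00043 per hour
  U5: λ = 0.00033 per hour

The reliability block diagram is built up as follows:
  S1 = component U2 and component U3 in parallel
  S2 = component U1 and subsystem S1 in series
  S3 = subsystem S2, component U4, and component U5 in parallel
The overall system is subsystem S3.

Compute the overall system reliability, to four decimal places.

0.9950

R(U1) = exp(−0.00011 × 720) = 0.923855
R(U2) = exp(−0.00039 × 720) = 0.755179
R(U3) = exp(−0.000085 × 720) = 0.940635
R(U4) = exp(−0.00043 × 720) = 0.733740
R(U5) = exp(−0.00033 × 720) = 0.788518
Parallel (U2 and U3): 1 − (1 − 0.755179)(1 − 0.940635) = 0.985466
Series (U1 and [0.985466]): 0.923855 × 0.985466 = 0.910428
Parallel ([0.910428], U4, and U5): 1 − (1 − 0.910428)(1 − 0.733740)(1 − 0.788518) = 0.9950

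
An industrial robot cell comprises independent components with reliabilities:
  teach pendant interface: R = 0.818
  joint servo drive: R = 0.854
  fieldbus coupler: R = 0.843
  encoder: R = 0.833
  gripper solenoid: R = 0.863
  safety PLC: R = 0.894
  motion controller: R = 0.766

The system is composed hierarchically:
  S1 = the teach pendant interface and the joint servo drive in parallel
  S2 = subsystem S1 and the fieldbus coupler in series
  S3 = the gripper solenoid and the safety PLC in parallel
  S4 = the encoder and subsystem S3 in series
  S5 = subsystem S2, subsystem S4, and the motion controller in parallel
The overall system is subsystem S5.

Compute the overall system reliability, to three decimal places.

Parallel (teach pendant interface and joint servo drive): 1 − (1 − 0.81800)(1 − 0.85400) = 0.97343
Series ([0.97343] and fieldbus coupler): 0.97343 × 0.84300 = 0.82060
Parallel (gripper solenoid and safety PLC): 1 − (1 − 0.86300)(1 − 0.89400) = 0.98548
Series (encoder and [0.98548]): 0.83300 × 0.98548 = 0.82090
Parallel ([0.82060], [0.82090], and motion controller): 1 − (1 − 0.82060)(1 − 0.82090)(1 − 0.76600) = 0.992

0.992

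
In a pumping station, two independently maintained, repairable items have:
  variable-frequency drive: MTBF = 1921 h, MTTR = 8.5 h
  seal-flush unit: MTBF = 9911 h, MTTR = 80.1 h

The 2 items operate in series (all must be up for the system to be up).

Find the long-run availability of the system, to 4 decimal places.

A(variable-frequency drive) = MTBF/(MTBF+MTTR) = 1921/(1921+8.5) = 0.995595
A(seal-flush unit) = MTBF/(MTBF+MTTR) = 9911/(9911+80.1) = 0.991983
Series availability: 0.995595 × 0.991983 = 0.9876

0.9876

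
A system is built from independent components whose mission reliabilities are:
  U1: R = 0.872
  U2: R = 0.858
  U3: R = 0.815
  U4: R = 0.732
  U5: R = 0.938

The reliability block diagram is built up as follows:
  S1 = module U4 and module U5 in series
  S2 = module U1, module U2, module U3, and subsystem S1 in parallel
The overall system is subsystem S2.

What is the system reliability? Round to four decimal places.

Series (U4 and U5): 0.732000 × 0.938000 = 0.686616
Parallel (U1, U2, U3, and [0.686616]): 1 − (1 − 0.872000)(1 − 0.858000)(1 − 0.815000)(1 − 0.686616) = 0.9989

0.9989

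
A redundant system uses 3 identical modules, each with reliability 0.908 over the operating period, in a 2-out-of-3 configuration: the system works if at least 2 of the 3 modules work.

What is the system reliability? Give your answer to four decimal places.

R = Σ_{i=2}^{3} C(3,i) p^i (1−p)^{3−i} with p = 0.908
C(3,2)·0.908^2·0.092^1 = 0.227552
C(3,3)·0.908^3·0.092^0 = 0.748613
Sum = 0.9762

0.9762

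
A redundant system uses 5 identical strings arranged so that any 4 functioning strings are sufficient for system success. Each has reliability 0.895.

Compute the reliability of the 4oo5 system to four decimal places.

R = Σ_{i=4}^{5} C(5,i) p^i (1−p)^{5−i} with p = 0.895
C(5,4)·0.895^4·0.105^1 = 0.336862
C(5,5)·0.895^5·0.105^0 = 0.574269
Sum = 0.9111

0.9111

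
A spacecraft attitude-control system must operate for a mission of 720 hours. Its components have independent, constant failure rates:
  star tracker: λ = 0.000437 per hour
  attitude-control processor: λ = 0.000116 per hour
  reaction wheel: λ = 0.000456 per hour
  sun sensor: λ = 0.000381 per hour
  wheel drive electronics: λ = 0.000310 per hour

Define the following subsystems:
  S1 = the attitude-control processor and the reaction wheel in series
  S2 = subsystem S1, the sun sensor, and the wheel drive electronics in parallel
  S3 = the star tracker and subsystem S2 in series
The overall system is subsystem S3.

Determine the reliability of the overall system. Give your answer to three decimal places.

0.718

R(star tracker) = exp(−0.000437 × 720) = 0.73005
R(attitude-control processor) = exp(−0.000116 × 720) = 0.91987
R(reaction wheel) = exp(−0.000456 × 720) = 0.72013
R(sun sensor) = exp(−0.000381 × 720) = 0.76009
R(wheel drive electronics) = exp(−0.000310 × 720) = 0.79995
Series (attitude-control processor and reaction wheel): 0.91987 × 0.72013 = 0.66243
Parallel ([0.66243], sun sensor, and wheel drive electronics): 1 − (1 − 0.66243)(1 − 0.76009)(1 − 0.79995) = 0.98380
Series (star tracker and [0.98380]): 0.73005 × 0.98380 = 0.718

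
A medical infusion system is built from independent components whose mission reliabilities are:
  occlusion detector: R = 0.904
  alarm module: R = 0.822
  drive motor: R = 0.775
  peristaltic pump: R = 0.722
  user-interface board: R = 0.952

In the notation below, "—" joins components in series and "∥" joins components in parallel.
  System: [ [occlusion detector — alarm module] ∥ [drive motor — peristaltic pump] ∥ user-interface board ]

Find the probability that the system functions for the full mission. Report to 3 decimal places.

Series (occlusion detector and alarm module): 0.90400 × 0.82200 = 0.74309
Series (drive motor and peristaltic pump): 0.77500 × 0.72200 = 0.55955
Parallel ([0.74309], [0.55955], and user-interface board): 1 − (1 − 0.74309)(1 − 0.55955)(1 − 0.95200) = 0.995

0.995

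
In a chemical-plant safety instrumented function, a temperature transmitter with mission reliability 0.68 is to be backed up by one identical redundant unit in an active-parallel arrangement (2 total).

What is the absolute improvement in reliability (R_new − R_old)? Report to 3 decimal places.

R_before = 0.68
R_after = 1 − (1 − 0.68)^2 = 0.898
ΔR = 0.898 − 0.68 = 0.218

0.218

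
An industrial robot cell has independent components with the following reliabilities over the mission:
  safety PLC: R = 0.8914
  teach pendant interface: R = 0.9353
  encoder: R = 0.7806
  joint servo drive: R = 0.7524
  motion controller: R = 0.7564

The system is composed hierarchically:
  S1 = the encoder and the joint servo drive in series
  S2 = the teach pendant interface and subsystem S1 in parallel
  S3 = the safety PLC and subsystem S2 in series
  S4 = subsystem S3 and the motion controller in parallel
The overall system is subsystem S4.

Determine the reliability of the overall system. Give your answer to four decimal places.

Series (encoder and joint servo drive): 0.780600 × 0.752400 = 0.587323
Parallel (teach pendant interface and [0.587323]): 1 − (1 − 0.935300)(1 − 0.587323) = 0.973300
Series (safety PLC and [0.973300]): 0.891400 × 0.973300 = 0.867600
Parallel ([0.867600] and motion controller): 1 − (1 − 0.867600)(1 − 0.756400) = 0.9677

0.9677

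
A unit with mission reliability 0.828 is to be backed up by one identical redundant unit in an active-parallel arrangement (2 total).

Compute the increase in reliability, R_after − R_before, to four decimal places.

0.1424

R_before = 0.828
R_after = 1 − (1 − 0.828)^2 = 0.9704
ΔR = 0.9704 − 0.828 = 0.1424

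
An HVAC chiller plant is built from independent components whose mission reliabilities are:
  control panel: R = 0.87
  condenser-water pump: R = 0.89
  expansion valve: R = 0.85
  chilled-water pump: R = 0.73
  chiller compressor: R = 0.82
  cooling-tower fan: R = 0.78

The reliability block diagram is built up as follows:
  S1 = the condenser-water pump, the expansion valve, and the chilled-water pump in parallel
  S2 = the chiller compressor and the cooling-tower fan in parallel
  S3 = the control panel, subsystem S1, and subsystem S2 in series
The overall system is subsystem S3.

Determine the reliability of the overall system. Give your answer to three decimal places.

Parallel (condenser-water pump, expansion valve, and chilled-water pump): 1 − (1 − 0.89000)(1 − 0.85000)(1 − 0.73000) = 0.99555
Parallel (chiller compressor and cooling-tower fan): 1 − (1 − 0.82000)(1 − 0.78000) = 0.96040
Series (control panel, [0.99555], and [0.96040]): 0.87000 × 0.99555 × 0.96040 = 0.832

0.832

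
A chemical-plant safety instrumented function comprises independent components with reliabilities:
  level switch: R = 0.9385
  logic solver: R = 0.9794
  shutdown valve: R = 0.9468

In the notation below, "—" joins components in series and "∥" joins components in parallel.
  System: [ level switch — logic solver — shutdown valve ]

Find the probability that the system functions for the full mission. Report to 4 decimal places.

0.8703

Series (level switch, logic solver, and shutdown valve): 0.938500 × 0.979400 × 0.946800 = 0.8703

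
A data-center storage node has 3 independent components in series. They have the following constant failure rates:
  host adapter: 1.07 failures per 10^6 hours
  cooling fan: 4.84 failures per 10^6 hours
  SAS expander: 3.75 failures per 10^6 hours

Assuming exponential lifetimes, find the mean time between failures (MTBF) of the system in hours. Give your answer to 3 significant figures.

104000

Series of exponential components: λ_sys = Σ λ_i
λ_sys = 0.00000107 + 0.00000484 + 0.00000375 = 9.6600e-06 /h
MTBF = 1 / λ_sys = 104000 h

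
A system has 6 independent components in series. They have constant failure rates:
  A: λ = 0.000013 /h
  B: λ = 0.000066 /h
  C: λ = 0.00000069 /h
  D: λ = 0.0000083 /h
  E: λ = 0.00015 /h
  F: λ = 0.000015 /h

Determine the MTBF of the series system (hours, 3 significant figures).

Series of exponential components: λ_sys = Σ λ_i
λ_sys = 0.000013 + 0.000066 + 0.00000069 + 0.0000083 + 0.00015 + 0.000015 = 2.5299e-04 /h
MTBF = 1 / λ_sys = 3950 h

3950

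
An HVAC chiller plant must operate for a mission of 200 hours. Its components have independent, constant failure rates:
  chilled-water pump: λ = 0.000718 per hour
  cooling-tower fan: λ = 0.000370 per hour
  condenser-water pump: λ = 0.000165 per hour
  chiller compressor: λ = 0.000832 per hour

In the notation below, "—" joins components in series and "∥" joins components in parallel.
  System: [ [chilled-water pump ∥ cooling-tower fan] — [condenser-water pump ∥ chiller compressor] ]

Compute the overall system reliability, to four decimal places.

0.9855

R(chilled-water pump) = exp(−0.000718 × 200) = 0.866234
R(cooling-tower fan) = exp(−0.000370 × 200) = 0.928672
R(condenser-water pump) = exp(−0.000165 × 200) = 0.967539
R(chiller compressor) = exp(−0.000832 × 200) = 0.846707
Parallel (chilled-water pump and cooling-tower fan): 1 − (1 − 0.866234)(1 − 0.928672) = 0.990459
Parallel (condenser-water pump and chiller compressor): 1 − (1 − 0.967539)(1 − 0.846707) = 0.995024
Series ([0.990459] and [0.995024]): 0.990459 × 0.995024 = 0.9855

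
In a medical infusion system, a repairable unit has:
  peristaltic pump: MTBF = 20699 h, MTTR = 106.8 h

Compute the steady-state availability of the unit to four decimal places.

0.9949

A(peristaltic pump) = MTBF/(MTBF+MTTR) = 20699/(20699+106.8) = 0.9949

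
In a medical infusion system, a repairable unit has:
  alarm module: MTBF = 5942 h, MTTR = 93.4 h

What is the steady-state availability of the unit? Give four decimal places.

0.9845

A(alarm module) = MTBF/(MTBF+MTTR) = 5942/(5942+93.4) = 0.9845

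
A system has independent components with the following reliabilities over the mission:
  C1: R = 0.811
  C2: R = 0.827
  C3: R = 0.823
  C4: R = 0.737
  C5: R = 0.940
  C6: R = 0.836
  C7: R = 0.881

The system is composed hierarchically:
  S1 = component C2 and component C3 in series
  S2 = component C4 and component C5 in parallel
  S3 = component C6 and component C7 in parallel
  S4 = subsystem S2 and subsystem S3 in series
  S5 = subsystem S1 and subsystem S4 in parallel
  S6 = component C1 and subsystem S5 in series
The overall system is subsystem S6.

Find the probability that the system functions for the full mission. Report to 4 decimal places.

Series (C2 and C3): 0.827000 × 0.823000 = 0.680621
Parallel (C4 and C5): 1 − (1 − 0.737000)(1 − 0.940000) = 0.984220
Parallel (C6 and C7): 1 − (1 − 0.836000)(1 − 0.881000) = 0.980484
Series ([0.984220] and [0.980484]): 0.984220 × 0.980484 = 0.965012
Parallel ([0.680621] and [0.965012]): 1 − (1 − 0.680621)(1 − 0.965012) = 0.988826
Series (C1 and [0.988826]): 0.811000 × 0.988826 = 0.8019

0.8019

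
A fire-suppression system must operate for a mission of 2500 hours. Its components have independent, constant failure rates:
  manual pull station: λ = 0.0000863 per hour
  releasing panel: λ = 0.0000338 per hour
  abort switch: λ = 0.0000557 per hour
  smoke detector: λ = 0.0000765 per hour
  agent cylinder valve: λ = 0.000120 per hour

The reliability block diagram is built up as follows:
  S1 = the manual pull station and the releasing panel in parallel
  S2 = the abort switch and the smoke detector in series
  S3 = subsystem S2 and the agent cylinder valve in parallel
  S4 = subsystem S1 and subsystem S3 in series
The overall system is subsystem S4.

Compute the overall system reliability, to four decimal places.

R(manual pull station) = exp(−0.0000863 × 2500) = 0.805937
R(releasing panel) = exp(−0.0000338 × 2500) = 0.918972
R(abort switch) = exp(−0.0000557 × 2500) = 0.870010
R(smoke detector) = exp(−0.0000765 × 2500) = 0.825926
R(agent cylinder valve) = exp(−0.000120 × 2500) = 0.740818
Parallel (manual pull station and releasing panel): 1 − (1 − 0.805937)(1 − 0.918972) = 0.984275
Series (abort switch and smoke detector): 0.870010 × 0.825926 = 0.718564
Parallel ([0.718564] and agent cylinder valve): 1 − (1 − 0.718564)(1 − 0.740818) = 0.927057
Series ([0.984275] and [0.927057]): 0.984275 × 0.927057 = 0.9125

0.9125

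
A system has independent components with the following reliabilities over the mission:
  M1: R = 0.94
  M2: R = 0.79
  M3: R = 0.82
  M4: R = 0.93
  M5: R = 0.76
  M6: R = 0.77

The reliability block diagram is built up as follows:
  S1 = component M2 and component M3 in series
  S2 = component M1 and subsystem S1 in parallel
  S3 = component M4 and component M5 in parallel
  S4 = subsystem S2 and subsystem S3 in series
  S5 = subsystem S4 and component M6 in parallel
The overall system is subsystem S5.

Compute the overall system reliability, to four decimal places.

0.9914

Series (M2 and M3): 0.790000 × 0.820000 = 0.647800
Parallel (M1 and [0.647800]): 1 − (1 − 0.940000)(1 − 0.647800) = 0.978868
Parallel (M4 and M5): 1 − (1 − 0.930000)(1 − 0.760000) = 0.983200
Series ([0.978868] and [0.983200]): 0.978868 × 0.983200 = 0.962423
Parallel ([0.962423] and M6): 1 − (1 − 0.962423)(1 − 0.770000) = 0.9914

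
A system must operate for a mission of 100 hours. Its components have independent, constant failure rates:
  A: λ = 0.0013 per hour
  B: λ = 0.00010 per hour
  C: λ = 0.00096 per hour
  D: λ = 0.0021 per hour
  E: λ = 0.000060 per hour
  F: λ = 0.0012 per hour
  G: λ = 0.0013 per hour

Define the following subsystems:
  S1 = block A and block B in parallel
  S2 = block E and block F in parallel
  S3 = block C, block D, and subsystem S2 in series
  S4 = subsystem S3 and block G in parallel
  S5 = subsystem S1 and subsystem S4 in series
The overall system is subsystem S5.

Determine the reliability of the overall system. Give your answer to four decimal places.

R(A) = exp(−0.0013 × 100) = 0.878095
R(B) = exp(−0.00010 × 100) = 0.990050
R(C) = exp(−0.00096 × 100) = 0.908464
R(D) = exp(−0.0021 × 100) = 0.810584
R(E) = exp(−0.000060 × 100) = 0.994018
R(F) = exp(−0.0012 × 100) = 0.886920
R(G) = exp(−0.0013 × 100) = 0.878095
Parallel (A and B): 1 − (1 − 0.878095)(1 − 0.990050) = 0.998787
Parallel (E and F): 1 − (1 − 0.994018)(1 − 0.886920) = 0.999324
Series (C, D, and [0.999324]): 0.908464 × 0.810584 × 0.999324 = 0.735889
Parallel ([0.735889] and G): 1 − (1 − 0.735889)(1 − 0.878095) = 0.967804
Series ([0.998787] and [0.967804]): 0.998787 × 0.967804 = 0.9666

0.9666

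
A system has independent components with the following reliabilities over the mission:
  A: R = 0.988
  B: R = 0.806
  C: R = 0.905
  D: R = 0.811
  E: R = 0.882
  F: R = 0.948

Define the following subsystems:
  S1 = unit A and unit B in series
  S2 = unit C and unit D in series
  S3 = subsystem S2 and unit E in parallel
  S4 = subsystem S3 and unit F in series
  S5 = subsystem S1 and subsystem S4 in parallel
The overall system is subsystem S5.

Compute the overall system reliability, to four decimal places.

0.9833

Series (A and B): 0.988000 × 0.806000 = 0.796328
Series (C and D): 0.905000 × 0.811000 = 0.733955
Parallel ([0.733955] and E): 1 − (1 − 0.733955)(1 − 0.882000) = 0.968607
Series ([0.968607] and F): 0.968607 × 0.948000 = 0.918239
Parallel ([0.796328] and [0.918239]): 1 − (1 − 0.796328)(1 − 0.918239) = 0.9833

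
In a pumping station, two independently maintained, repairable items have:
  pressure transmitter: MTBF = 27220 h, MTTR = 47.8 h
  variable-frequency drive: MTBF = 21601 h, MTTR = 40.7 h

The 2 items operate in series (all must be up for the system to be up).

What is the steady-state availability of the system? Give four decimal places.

A(pressure transmitter) = MTBF/(MTBF+MTTR) = 27220/(27220+47.8) = 0.998247
A(variable-frequency drive) = MTBF/(MTBF+MTTR) = 21601/(21601+40.7) = 0.998119
Series availability: 0.998247 × 0.998119 = 0.9964

0.9964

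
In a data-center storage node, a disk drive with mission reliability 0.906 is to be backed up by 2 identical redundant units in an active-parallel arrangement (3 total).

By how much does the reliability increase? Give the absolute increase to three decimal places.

0.093

R_before = 0.906
R_after = 1 − (1 − 0.906)^3 = 0.999
ΔR = 0.999 − 0.906 = 0.093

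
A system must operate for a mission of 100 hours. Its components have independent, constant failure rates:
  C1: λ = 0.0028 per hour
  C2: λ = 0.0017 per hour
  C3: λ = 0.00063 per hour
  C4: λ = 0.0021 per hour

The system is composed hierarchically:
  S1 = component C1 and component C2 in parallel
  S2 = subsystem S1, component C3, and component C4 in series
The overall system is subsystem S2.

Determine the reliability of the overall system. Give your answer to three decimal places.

0.732

R(C1) = exp(−0.0028 × 100) = 0.75578
R(C2) = exp(−0.0017 × 100) = 0.84366
R(C3) = exp(−0.00063 × 100) = 0.93894
R(C4) = exp(−0.0021 × 100) = 0.81058
Parallel (C1 and C2): 1 − (1 − 0.75578)(1 − 0.84366) = 0.96182
Series ([0.96182], C3, and C4): 0.96182 × 0.93894 × 0.81058 = 0.732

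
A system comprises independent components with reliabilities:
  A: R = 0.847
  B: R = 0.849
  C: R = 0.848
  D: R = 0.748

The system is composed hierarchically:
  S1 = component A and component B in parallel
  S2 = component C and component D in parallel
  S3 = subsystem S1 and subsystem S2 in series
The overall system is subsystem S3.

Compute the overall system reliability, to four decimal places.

0.9395

Parallel (A and B): 1 − (1 − 0.847000)(1 − 0.849000) = 0.976897
Parallel (C and D): 1 − (1 − 0.848000)(1 − 0.748000) = 0.961696
Series ([0.976897] and [0.961696]): 0.976897 × 0.961696 = 0.9395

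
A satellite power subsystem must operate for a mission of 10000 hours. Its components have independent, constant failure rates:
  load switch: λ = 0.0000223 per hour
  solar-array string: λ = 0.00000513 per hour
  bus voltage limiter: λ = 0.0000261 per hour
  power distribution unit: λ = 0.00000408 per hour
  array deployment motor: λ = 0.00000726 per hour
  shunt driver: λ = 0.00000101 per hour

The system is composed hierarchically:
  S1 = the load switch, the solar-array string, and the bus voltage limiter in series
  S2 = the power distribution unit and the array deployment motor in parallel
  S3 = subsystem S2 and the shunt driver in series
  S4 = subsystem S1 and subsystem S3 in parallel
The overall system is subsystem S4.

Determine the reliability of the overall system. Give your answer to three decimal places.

0.995

R(load switch) = exp(−0.0000223 × 10000) = 0.80011
R(solar-array string) = exp(−0.00000513 × 10000) = 0.94999
R(bus voltage limiter) = exp(−0.0000261 × 10000) = 0.77028
R(power distribution unit) = exp(−0.00000408 × 10000) = 0.96002
R(array deployment motor) = exp(−0.00000726 × 10000) = 0.92997
R(shunt driver) = exp(−0.00000101 × 10000) = 0.98995
Series (load switch, solar-array string, and bus voltage limiter): 0.80011 × 0.94999 × 0.77028 = 0.58549
Parallel (power distribution unit and array deployment motor): 1 − (1 − 0.96002)(1 − 0.92997) = 0.99720
Series ([0.99720] and shunt driver): 0.99720 × 0.98995 = 0.98718
Parallel ([0.58549] and [0.98718]): 1 − (1 − 0.58549)(1 − 0.98718) = 0.995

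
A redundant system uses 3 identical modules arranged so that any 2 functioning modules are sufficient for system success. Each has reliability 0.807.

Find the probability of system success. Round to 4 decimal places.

R = Σ_{i=2}^{3} C(3,i) p^i (1−p)^{3−i} with p = 0.807
C(3,2)·0.807^2·0.193^1 = 0.377073
C(3,3)·0.807^3·0.193^0 = 0.525558
Sum = 0.9026

0.9026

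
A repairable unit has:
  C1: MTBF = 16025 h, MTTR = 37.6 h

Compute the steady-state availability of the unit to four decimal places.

A(C1) = MTBF/(MTBF+MTTR) = 16025/(16025+37.6) = 0.9977

0.9977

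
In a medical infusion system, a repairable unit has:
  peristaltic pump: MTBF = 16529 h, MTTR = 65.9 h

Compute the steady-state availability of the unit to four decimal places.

0.9960

A(peristaltic pump) = MTBF/(MTBF+MTTR) = 16529/(16529+65.9) = 0.9960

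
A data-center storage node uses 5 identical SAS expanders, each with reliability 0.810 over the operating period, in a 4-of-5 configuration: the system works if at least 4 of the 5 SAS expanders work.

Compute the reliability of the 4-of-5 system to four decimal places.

R = Σ_{i=4}^{5} C(5,i) p^i (1−p)^{5−i} with p = 0.810
C(5,4)·0.810^4·0.190^1 = 0.408944
C(5,5)·0.810^5·0.190^0 = 0.348678
Sum = 0.7576

0.7576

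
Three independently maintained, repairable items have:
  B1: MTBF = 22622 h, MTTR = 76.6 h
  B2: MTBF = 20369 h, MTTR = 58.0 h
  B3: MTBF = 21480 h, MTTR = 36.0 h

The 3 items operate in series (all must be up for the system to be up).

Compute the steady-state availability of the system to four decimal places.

A(B1) = MTBF/(MTBF+MTTR) = 22622/(22622+76.6) = 0.996625
A(B2) = MTBF/(MTBF+MTTR) = 20369/(20369+58.0) = 0.997161
A(B3) = MTBF/(MTBF+MTTR) = 21480/(21480+36.0) = 0.998327
Series availability: 0.996625 × 0.997161 × 0.998327 = 0.9921

0.9921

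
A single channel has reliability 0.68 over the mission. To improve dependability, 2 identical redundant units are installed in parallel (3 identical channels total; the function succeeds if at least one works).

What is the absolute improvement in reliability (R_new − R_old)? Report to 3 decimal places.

0.287

R_before = 0.68
R_after = 1 − (1 − 0.68)^3 = 0.967
ΔR = 0.967 − 0.68 = 0.287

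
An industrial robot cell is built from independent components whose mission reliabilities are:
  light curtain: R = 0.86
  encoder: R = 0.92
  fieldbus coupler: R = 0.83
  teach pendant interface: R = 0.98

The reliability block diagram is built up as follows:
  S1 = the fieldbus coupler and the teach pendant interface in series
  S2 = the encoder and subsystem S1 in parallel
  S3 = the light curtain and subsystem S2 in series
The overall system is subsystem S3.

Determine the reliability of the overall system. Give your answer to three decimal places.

Series (fieldbus coupler and teach pendant interface): 0.83000 × 0.98000 = 0.81340
Parallel (encoder and [0.81340]): 1 − (1 − 0.92000)(1 − 0.81340) = 0.98507
Series (light curtain and [0.98507]): 0.86000 × 0.98507 = 0.847

0.847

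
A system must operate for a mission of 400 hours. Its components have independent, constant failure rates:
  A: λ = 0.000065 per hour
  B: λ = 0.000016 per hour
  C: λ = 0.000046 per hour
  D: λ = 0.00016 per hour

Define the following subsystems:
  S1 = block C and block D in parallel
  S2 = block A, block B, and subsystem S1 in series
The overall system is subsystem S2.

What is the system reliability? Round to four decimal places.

R(A) = exp(−0.000065 × 400) = 0.974335
R(B) = exp(−0.000016 × 400) = 0.993620
R(C) = exp(−0.000046 × 400) = 0.981768
R(D) = exp(−0.00016 × 400) = 0.938005
Parallel (C and D): 1 − (1 − 0.981768)(1 − 0.938005) = 0.998870
Series (A, B, and [0.998870]): 0.974335 × 0.993620 × 0.998870 = 0.9670

0.9670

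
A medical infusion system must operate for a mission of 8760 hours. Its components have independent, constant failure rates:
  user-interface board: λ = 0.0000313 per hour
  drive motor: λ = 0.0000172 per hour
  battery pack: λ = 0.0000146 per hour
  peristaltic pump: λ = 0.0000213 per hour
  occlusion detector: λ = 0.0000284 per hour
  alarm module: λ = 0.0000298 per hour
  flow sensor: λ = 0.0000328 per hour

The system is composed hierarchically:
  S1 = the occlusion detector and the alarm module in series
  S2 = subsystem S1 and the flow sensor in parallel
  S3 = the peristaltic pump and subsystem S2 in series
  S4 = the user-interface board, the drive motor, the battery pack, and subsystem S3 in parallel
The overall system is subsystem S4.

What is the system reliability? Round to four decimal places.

R(user-interface board) = exp(−0.0000313 × 8760) = 0.760189
R(drive motor) = exp(−0.0000172 × 8760) = 0.860130
R(battery pack) = exp(−0.0000146 × 8760) = 0.879945
R(peristaltic pump) = exp(−0.0000213 × 8760) = 0.829786
R(occlusion detector) = exp(−0.0000284 × 8760) = 0.779748
R(alarm module) = exp(−0.0000298 × 8760) = 0.770244
R(flow sensor) = exp(−0.0000328 × 8760) = 0.750266
Series (occlusion detector and alarm module): 0.779748 × 0.770244 = 0.600596
Parallel ([0.600596] and flow sensor): 1 − (1 − 0.600596)(1 − 0.750266) = 0.900255
Series (peristaltic pump and [0.900255]): 0.829786 × 0.900255 = 0.747019
Parallel (user-interface board, drive motor, battery pack, and [0.747019]): 1 − (1 − 0.760189)(1 − 0.860130)(1 − 0.879945)(1 − 0.747019) = 0.9990

0.9990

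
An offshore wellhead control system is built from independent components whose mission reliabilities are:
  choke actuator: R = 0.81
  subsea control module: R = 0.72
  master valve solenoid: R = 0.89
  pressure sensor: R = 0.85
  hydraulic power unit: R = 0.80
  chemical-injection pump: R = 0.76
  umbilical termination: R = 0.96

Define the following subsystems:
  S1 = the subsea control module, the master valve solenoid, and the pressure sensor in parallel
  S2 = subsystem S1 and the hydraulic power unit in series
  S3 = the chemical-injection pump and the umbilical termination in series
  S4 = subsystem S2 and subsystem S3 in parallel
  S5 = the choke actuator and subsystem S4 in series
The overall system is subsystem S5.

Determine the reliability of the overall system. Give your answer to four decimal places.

0.7654

Parallel (subsea control module, master valve solenoid, and pressure sensor): 1 − (1 − 0.720000)(1 − 0.890000)(1 − 0.850000) = 0.995380
Series ([0.995380] and hydraulic power unit): 0.995380 × 0.800000 = 0.796304
Series (chemical-injection pump and umbilical termination): 0.760000 × 0.960000 = 0.729600
Parallel ([0.796304] and [0.729600]): 1 − (1 − 0.796304)(1 − 0.729600) = 0.944921
Series (choke actuator and [0.944921]): 0.810000 × 0.944921 = 0.7654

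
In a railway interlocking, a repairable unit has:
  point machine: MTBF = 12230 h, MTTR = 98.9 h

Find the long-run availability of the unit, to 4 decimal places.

0.9920

A(point machine) = MTBF/(MTBF+MTTR) = 12230/(12230+98.9) = 0.9920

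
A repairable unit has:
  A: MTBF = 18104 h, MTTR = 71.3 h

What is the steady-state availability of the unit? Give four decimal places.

0.9961

A(A) = MTBF/(MTBF+MTTR) = 18104/(18104+71.3) = 0.9961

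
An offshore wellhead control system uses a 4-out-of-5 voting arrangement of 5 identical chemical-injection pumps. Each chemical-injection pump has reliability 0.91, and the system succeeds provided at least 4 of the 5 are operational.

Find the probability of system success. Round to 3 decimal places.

R = Σ_{i=4}^{5} C(5,i) p^i (1−p)^{5−i} with p = 0.91
C(5,4)·0.91^4·0.09^1 = 0.30859
C(5,5)·0.91^5·0.09^0 = 0.62403
Sum = 0.933

0.933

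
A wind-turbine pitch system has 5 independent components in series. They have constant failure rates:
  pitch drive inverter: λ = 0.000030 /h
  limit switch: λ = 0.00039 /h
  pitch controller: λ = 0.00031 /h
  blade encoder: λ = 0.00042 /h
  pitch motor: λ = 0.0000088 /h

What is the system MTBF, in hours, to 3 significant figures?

863

Series of exponential components: λ_sys = Σ λ_i
λ_sys = 0.000030 + 0.00039 + 0.00031 + 0.00042 + 0.0000088 = 1.1588e-03 /h
MTBF = 1 / λ_sys = 863 h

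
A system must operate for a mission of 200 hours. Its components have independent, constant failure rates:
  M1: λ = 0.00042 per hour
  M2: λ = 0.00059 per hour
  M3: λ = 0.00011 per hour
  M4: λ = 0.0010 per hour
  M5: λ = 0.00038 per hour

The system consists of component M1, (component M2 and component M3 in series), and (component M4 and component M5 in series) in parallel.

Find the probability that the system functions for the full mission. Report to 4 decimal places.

0.9975

R(M1) = exp(−0.00042 × 200) = 0.919431
R(M2) = exp(−0.00059 × 200) = 0.888696
R(M3) = exp(−0.00011 × 200) = 0.978240
R(M4) = exp(−0.0010 × 200) = 0.818731
R(M5) = exp(−0.00038 × 200) = 0.926816
Series (M2 and M3): 0.888696 × 0.978240 = 0.869358
Series (M4 and M5): 0.818731 × 0.926816 = 0.758813
Parallel (M1, [0.869358], and [0.758813]): 1 − (1 − 0.919431)(1 − 0.869358)(1 − 0.758813) = 0.9975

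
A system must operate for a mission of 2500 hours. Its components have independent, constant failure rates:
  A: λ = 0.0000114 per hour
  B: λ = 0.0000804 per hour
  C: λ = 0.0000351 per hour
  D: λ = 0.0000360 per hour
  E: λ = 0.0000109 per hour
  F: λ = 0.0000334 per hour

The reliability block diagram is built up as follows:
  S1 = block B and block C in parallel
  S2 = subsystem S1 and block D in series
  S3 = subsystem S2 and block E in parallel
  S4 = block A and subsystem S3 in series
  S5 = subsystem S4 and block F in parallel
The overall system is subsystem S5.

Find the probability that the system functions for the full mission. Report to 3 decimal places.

0.998

R(A) = exp(−0.0000114 × 2500) = 0.97190
R(B) = exp(−0.0000804 × 2500) = 0.81791
R(C) = exp(−0.0000351 × 2500) = 0.91599
R(D) = exp(−0.0000360 × 2500) = 0.91393
R(E) = exp(−0.0000109 × 2500) = 0.97312
R(F) = exp(−0.0000334 × 2500) = 0.91989
Parallel (B and C): 1 − (1 − 0.81791)(1 − 0.91599) = 0.98470
Series ([0.98470] and D): 0.98470 × 0.91393 = 0.89995
Parallel ([0.89995] and E): 1 − (1 − 0.89995)(1 − 0.97312) = 0.99731
Series (A and [0.99731]): 0.97190 × 0.99731 = 0.96929
Parallel ([0.96929] and F): 1 − (1 − 0.96929)(1 − 0.91989) = 0.998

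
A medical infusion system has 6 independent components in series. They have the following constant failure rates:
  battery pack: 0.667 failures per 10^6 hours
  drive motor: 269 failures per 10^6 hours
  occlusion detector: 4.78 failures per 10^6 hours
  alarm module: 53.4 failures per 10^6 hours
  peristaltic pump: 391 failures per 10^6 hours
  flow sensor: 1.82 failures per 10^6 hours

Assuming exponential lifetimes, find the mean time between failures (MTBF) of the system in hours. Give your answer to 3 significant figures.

1390

Series of exponential components: λ_sys = Σ λ_i
λ_sys = 0.000000667 + 0.000269 + 0.00000478 + 0.0000534 + 0.000391 + 0.00000182 = 7.2067e-04 /h
MTBF = 1 / λ_sys = 1390 h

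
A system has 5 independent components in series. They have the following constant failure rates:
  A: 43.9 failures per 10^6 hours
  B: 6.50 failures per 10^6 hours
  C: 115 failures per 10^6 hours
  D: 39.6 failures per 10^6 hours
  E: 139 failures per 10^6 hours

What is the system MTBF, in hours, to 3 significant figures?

2910

Series of exponential components: λ_sys = Σ λ_i
λ_sys = 0.0000439 + 0.00000650 + 0.000115 + 0.0000396 + 0.000139 = 3.4400e-04 /h
MTBF = 1 / λ_sys = 2910 h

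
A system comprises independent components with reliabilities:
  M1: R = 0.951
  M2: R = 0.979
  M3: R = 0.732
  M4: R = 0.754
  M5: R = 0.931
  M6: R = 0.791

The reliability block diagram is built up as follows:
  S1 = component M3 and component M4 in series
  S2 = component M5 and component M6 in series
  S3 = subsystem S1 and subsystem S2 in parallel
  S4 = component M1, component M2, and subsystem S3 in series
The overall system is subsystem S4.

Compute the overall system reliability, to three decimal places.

0.821

Series (M3 and M4): 0.73200 × 0.75400 = 0.55193
Series (M5 and M6): 0.93100 × 0.79100 = 0.73642
Parallel ([0.55193] and [0.73642]): 1 − (1 − 0.55193)(1 − 0.73642) = 0.88190
Series (M1, M2, and [0.88190]): 0.95100 × 0.97900 × 0.88190 = 0.821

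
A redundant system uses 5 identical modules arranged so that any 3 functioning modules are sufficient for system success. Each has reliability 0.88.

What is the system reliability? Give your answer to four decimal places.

0.9857

R = Σ_{i=3}^{5} C(5,i) p^i (1−p)^{5−i} with p = 0.88
C(5,3)·0.88^3·0.12^2 = 0.098132
C(5,4)·0.88^4·0.12^1 = 0.359817
C(5,5)·0.88^5·0.12^0 = 0.527732
Sum = 0.9857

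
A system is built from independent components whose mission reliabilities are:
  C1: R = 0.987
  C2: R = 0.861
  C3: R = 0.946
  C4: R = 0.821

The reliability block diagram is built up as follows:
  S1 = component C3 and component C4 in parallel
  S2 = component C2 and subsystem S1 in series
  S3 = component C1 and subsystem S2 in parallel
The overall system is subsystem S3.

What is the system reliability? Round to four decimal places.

Parallel (C3 and C4): 1 − (1 − 0.946000)(1 − 0.821000) = 0.990334
Series (C2 and [0.990334]): 0.861000 × 0.990334 = 0.852678
Parallel (C1 and [0.852678]): 1 − (1 − 0.987000)(1 − 0.852678) = 0.9981

0.9981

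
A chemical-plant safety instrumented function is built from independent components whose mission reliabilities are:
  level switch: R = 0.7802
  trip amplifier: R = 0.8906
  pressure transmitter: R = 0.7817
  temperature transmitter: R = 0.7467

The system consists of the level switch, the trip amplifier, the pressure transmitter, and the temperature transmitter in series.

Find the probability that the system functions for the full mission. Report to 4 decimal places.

Series (level switch, trip amplifier, pressure transmitter, and temperature transmitter): 0.780200 × 0.890600 × 0.781700 × 0.746700 = 0.4056

0.4056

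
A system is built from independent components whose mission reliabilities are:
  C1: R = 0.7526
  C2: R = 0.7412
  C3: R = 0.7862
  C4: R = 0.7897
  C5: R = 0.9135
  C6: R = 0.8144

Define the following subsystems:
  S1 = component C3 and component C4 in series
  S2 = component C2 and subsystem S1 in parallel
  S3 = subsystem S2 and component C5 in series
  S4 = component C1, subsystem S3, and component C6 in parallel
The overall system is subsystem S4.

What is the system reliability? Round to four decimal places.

Series (C3 and C4): 0.786200 × 0.789700 = 0.620862
Parallel (C2 and [0.620862]): 1 − (1 − 0.741200)(1 − 0.620862) = 0.901879
Series ([0.901879] and C5): 0.901879 × 0.913500 = 0.823866
Parallel (C1, [0.823866], and C6): 1 − (1 − 0.752600)(1 − 0.823866)(1 − 0.814400) = 0.9919

0.9919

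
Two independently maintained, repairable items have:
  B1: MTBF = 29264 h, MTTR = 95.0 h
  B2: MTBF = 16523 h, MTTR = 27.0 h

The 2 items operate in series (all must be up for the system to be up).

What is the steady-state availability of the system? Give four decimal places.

A(B1) = MTBF/(MTBF+MTTR) = 29264/(29264+95.0) = 0.996764
A(B2) = MTBF/(MTBF+MTTR) = 16523/(16523+27.0) = 0.998369
Series availability: 0.996764 × 0.998369 = 0.9951

0.9951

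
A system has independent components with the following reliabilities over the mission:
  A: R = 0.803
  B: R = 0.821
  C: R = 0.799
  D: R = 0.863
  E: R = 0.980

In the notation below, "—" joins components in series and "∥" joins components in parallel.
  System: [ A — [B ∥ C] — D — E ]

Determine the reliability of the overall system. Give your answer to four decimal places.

0.6547

Parallel (B and C): 1 − (1 − 0.821000)(1 − 0.799000) = 0.964021
Series (A, [0.964021], D, and E): 0.803000 × 0.964021 × 0.863000 × 0.980000 = 0.6547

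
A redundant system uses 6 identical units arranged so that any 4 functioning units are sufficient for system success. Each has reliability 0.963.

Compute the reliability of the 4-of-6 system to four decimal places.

R = Σ_{i=4}^{6} C(6,i) p^i (1−p)^{6−i} with p = 0.963
C(6,4)·0.963^4·0.037^2 = 0.017660
C(6,5)·0.963^5·0.037^1 = 0.183859
C(6,6)·0.963^6·0.037^0 = 0.797550
Sum = 0.9991

0.9991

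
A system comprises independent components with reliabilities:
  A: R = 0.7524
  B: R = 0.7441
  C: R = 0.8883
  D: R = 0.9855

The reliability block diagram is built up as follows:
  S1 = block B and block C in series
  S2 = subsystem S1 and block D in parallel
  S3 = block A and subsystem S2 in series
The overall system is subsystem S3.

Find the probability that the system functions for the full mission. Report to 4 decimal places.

0.7487

Series (B and C): 0.744100 × 0.888300 = 0.660984
Parallel ([0.660984] and D): 1 − (1 − 0.660984)(1 − 0.985500) = 0.995084
Series (A and [0.995084]): 0.752400 × 0.995084 = 0.7487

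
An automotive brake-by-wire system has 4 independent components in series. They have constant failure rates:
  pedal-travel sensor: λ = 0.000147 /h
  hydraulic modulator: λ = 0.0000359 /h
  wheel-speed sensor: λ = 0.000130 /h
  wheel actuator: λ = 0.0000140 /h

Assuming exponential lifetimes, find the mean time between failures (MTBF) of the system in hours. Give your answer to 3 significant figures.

Series of exponential components: λ_sys = Σ λ_i
λ_sys = 0.000147 + 0.0000359 + 0.000130 + 0.0000140 = 3.2690e-04 /h
MTBF = 1 / λ_sys = 3060 h

3060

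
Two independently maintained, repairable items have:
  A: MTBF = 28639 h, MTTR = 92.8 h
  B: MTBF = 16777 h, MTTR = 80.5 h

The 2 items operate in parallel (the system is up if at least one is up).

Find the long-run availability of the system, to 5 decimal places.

A(A) = MTBF/(MTBF+MTTR) = 28639/(28639+92.8) = 0.996770
A(B) = MTBF/(MTBF+MTTR) = 16777/(16777+80.5) = 0.995225
Parallel availability: 1 − (1 − 0.996770)(1 − 0.995225) = 0.99998

0.99998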